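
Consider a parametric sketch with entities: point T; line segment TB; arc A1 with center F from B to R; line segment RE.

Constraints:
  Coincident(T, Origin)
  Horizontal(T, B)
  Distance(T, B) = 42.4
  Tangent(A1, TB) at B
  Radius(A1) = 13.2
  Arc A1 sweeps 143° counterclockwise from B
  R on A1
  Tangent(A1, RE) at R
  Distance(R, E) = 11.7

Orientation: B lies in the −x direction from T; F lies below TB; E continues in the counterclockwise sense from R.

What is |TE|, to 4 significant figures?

51.27

T is at the origin; T and B share the same y with |TB| = 42.4 and B on the −x side, so B = (-42.40, 0.000). Tangency of A1 to TB means the radius FB is perpendicular to TB, so F = B + (0, -13.2) = (-42.40, -13.20). On A1, B sits at bearing 90° from F; a 143° counterclockwise sweep puts R at bearing 233°, so R = F + 13.2·(cos 233°, sin 233°) = (-50.34, -23.74). A1 meets RE tangentially, so FR is at right angles to RE, so RE runs along (−sin 233°, cos 233°); with |RE| = 11.7, E = (-41.00, -30.78). Then |TE| = |E − T| = 51.27.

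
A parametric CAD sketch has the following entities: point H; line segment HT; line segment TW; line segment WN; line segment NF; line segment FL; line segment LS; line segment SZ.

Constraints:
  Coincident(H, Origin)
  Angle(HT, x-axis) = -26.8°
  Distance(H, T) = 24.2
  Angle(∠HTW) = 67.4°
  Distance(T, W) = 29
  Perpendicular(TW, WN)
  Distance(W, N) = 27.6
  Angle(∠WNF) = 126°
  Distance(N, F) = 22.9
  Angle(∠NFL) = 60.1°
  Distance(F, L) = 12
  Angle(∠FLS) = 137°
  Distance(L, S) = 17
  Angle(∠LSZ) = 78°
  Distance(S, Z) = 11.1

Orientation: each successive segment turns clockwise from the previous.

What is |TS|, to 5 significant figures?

24.857

H is at the origin; HT runs at -26.8° with length 24.2, so T = (21.601, -10.911). ∠HTW = 67.4° gives TW at -139.40° from the x-axis; with |TW| = 29.0, W = (-0.41829, -29.784). The perpendicularity gives WN at right angles to TW, so WN runs at 130.60°; with |WN| = 27.6, N = (-18.380, -8.8278). ∠WNF = 126.0° gives NF at 76.600° from the x-axis; with |NF| = 22.9, F = (-13.073, 13.449). ∠NFL = 60.1° gives FL at -43.300° from the x-axis; with |FL| = 12.0, L = (-4.3394, 5.2189). ∠FLS = 137.0° gives LS at -86.300° from the x-axis; with |LS| = 17.0, S = (-3.2423, -11.746). Then |TS| = |S − T| = 24.857.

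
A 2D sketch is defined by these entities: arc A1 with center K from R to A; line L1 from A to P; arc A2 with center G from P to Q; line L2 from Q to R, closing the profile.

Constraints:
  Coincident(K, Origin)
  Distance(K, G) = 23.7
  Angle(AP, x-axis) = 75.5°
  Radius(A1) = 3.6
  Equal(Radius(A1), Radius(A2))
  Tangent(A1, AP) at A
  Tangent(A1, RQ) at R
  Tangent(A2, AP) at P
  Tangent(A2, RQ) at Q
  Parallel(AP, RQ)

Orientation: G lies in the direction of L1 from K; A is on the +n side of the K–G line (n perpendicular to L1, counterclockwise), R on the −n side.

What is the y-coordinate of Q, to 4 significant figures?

22.04

Tangency of A1 to both parallel lines with radius 3.6 puts A and R at K ± 3.6·n: A = (-3.485, 0.9014), R = (3.485, -0.9014). Equal radii place P and Q the same way about G: P = G + 3.6·n = (2.449, 23.85), Q = G − 3.6·n = (9.419, 22.04). So Q.y = 22.04.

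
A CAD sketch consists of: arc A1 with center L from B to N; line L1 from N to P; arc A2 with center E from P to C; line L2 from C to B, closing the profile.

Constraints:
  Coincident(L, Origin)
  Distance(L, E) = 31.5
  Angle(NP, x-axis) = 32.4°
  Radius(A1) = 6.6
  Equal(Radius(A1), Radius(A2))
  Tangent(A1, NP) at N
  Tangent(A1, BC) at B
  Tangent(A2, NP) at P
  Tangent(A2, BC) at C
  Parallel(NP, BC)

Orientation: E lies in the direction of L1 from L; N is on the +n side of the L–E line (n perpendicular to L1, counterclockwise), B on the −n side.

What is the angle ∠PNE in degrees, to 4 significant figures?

11.83°

The slot axis is L1's direction at 32.4°, so u = (cos 32.4°, sin 32.4°) = (0.8443, 0.5358) and n = (−sin 32.4°, cos 32.4°) = (-0.5358, 0.8443). L is at the origin and E lies 31.5 along u from L, so E = 31.5·u = (26.60, 16.88). Tangency of A1 to both parallel lines with radius 6.6 puts N and B at L ± 6.6·n: N = (-3.536, 5.573), B = (3.536, -5.573). Equal radii place P and C the same way about E: P = E + 6.6·n = (23.06, 22.45), C = E − 6.6·n = (30.13, 11.31). Then cos ∠PNE = NP·NE / (|NP||NE|), giving 11.83°.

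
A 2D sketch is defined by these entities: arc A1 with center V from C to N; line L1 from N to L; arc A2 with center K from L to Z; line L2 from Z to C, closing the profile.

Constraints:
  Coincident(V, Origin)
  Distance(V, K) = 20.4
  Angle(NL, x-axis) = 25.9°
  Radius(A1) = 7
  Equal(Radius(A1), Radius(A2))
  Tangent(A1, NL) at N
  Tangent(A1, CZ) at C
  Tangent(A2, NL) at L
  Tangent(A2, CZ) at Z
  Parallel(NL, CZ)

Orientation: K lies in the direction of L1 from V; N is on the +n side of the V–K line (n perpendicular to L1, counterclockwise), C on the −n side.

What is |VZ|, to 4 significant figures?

21.57

Tangency of A1 to both parallel lines with radius 7.0 puts N and C at V ± 7.0·n: N = (-3.058, 6.297), C = (3.058, -6.297). Equal radii place L and Z the same way about K: L = K + 7.0·n = (15.29, 15.21), Z = K − 7.0·n = (21.41, 2.614). Then |VZ| = |Z − V| = 21.57.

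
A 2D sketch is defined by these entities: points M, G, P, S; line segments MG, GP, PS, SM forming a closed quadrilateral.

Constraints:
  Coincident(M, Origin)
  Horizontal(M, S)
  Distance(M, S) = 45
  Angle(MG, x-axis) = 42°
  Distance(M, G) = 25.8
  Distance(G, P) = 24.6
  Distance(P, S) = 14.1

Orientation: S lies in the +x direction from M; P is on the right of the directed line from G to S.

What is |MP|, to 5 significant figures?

31.746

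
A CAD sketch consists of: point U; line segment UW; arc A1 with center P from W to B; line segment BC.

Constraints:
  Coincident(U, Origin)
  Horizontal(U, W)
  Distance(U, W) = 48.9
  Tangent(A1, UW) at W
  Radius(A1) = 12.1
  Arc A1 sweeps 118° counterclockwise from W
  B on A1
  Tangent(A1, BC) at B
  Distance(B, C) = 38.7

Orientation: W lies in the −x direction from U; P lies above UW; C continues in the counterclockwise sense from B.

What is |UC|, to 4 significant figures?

76.67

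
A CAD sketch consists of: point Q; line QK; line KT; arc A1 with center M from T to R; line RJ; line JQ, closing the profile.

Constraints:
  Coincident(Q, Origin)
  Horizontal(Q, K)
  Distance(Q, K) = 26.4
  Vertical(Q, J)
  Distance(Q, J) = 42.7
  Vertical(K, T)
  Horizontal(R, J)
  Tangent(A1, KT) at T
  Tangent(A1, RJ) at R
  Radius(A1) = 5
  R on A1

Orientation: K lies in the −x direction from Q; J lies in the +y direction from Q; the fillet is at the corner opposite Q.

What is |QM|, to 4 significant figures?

43.35

Q and J share the same x with |QJ| = 42.7 and J on the +y side, so J = (0.000, 42.70). The virtual corner opposite Q is at (-26.40, 42.70). The tangent condition forces MT to be normal to KT and since A1 is tangent to RJ there, MR ⟂ RJ, with radius 5.0, so the center M sits 5.0 in from both sides at M = (-21.40, 37.70). Then |QM| = |M − Q| = 43.35.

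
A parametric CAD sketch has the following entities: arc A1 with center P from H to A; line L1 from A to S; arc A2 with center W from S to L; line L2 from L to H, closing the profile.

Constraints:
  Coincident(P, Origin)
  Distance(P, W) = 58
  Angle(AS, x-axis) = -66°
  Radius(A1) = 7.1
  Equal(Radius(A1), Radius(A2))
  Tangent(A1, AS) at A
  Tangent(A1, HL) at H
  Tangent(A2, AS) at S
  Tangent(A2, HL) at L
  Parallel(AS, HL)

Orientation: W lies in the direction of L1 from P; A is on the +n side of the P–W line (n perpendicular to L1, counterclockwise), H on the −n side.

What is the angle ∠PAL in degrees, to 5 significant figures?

76.243°

The slot axis is L1's direction at -66.0°, so u = (cos -66.0°, sin -66.0°) = (0.40674, -0.91355) and n = (−sin -66.0°, cos -66.0°) = (0.91355, 0.40674). P is at the origin and W lies 58.0 along u from P, so W = 58.0·u = (23.591, -52.986). Tangency of A1 to both parallel lines with radius 7.1 puts A and H at P ± 7.1·n: A = (6.4862, 2.8878), H = (-6.4862, -2.8878). Equal radii place S and L the same way about W: S = W + 7.1·n = (30.077, -50.098), L = W − 7.1·n = (17.105, -55.873). Then cos ∠PAL = AP·AL / (|AP||AL|), giving 76.243°.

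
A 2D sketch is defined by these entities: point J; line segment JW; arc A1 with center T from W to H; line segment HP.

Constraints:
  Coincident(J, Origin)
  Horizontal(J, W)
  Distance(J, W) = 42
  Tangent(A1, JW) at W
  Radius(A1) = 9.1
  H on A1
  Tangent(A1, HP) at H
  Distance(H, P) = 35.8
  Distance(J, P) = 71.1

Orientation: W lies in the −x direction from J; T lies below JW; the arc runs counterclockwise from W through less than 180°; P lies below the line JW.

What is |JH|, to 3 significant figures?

51.6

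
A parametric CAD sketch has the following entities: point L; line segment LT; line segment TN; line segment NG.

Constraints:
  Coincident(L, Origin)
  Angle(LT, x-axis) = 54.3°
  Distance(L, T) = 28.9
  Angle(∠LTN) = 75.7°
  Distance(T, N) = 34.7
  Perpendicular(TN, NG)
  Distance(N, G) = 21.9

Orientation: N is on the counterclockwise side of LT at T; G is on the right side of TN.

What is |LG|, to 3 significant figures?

57.0

∠LTN = 75.7°, so TN runs at 54.3° + (180° − 75.7°) = 159° from the x-axis; with |TN| = 34.7, N = T + 34.7·(cos 159°, sin 159°) = (-15.4, 36.1). The perpendicularity gives NG at right angles to TN; with |NG| = 21.9 on the right of TN, G = N + 21.9·(0.365, 0.931) = (-7.45, 56.5). Then |LG| = |G − L| = 57.0.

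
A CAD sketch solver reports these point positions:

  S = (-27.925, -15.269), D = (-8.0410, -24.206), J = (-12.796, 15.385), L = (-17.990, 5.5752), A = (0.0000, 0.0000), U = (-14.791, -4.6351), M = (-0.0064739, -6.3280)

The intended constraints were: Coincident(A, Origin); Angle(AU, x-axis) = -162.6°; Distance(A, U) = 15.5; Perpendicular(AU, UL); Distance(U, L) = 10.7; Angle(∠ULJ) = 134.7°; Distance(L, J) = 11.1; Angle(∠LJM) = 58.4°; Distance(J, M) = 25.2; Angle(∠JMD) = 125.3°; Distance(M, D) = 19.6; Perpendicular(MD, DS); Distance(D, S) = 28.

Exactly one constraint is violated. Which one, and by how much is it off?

Distance(D, S) = 28 — off by 6.20.

A = (0.00, 0.00) ✓; AU at -162.6° ✓; |AU| = 15.50 ✓; ∠(AU, UL) = 90.00° ✓; |UL| = 10.70 ✓; ∠ULJ = 134.7° ✓; |LJ| = 11.10 ✓; ∠LJM = 58.40° ✓; |JM| = 25.20 ✓; ∠JMD = 125.3° ✓; |MD| = 19.60 ✓; ∠(MD, DS) = 90.00° ✓; |DS| = 21.80 ✗.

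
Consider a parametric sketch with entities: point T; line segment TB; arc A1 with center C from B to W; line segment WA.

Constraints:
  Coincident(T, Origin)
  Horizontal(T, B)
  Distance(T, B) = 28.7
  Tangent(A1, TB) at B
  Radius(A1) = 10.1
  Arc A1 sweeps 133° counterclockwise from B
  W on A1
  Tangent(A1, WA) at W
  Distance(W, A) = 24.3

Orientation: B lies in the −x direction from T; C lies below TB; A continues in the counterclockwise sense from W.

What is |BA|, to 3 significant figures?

36.0

T is at the origin; TB is horizontal with |TB| = 28.7 and B on the −x side, so B = (-28.7, 0.00). The tangent condition forces CB to be normal to TB, so C = B + (0, -10.1) = (-28.7, -10.1). On A1, B sits at bearing 90° from C; a 133° counterclockwise sweep puts W at bearing 223°, so W = C + 10.1·(cos 223°, sin 223°) = (-36.1, -17.0). The tangent condition forces CW to be normal to WA, so WA runs along (−sin 223°, cos 223°); with |WA| = 24.3, A = (-19.5, -34.8). Then |BA| = |A − B| = 36.0.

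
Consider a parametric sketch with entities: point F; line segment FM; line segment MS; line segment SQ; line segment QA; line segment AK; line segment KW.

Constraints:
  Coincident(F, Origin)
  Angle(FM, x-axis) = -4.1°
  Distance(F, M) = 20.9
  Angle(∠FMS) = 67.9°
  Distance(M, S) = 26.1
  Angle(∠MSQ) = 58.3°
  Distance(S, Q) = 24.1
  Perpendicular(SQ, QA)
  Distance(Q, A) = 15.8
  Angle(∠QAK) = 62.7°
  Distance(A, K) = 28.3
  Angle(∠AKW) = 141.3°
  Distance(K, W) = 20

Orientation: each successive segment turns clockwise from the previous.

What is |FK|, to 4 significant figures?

27.22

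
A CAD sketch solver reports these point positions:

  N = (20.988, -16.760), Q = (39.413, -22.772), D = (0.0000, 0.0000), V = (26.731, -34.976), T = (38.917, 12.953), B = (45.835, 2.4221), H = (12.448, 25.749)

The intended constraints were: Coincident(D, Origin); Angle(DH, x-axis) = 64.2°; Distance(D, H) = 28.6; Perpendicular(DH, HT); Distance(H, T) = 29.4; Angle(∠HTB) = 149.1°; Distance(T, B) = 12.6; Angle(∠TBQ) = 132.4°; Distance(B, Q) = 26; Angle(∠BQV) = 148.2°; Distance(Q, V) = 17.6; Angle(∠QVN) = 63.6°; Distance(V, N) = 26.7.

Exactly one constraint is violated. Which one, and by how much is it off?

Distance(V, N) = 26.7 — off by 7.60.

D = (0.00, 0.00) ✓; DH at 64.20° ✓; |DH| = 28.60 ✓; ∠(DH, HT) = 90.00° ✓; |HT| = 29.40 ✓; ∠HTB = 149.1° ✓; |TB| = 12.60 ✓; ∠TBQ = 132.4° ✓; |BQ| = 26.00 ✓; ∠BQV = 148.2° ✓; |QV| = 17.60 ✓; ∠QVN = 63.60° ✓; |VN| = 19.10 ✗.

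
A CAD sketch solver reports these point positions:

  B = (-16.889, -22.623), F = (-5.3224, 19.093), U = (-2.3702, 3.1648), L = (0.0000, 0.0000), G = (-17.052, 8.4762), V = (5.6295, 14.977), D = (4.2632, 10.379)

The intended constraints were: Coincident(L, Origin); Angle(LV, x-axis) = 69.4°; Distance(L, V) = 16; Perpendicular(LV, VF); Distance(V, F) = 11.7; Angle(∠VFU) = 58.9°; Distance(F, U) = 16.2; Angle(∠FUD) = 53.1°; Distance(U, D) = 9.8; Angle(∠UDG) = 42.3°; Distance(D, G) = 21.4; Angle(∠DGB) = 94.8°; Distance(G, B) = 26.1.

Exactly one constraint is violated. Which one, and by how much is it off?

Distance(G, B) = 26.1 — off by 5.00.

L = (0.00, 0.00) ✓; LV at 69.40° ✓; |LV| = 16.00 ✓; ∠(LV, VF) = 90.00° ✓; |VF| = 11.70 ✓; ∠VFU = 58.90° ✓; |FU| = 16.20 ✓; ∠FUD = 53.10° ✓; |UD| = 9.800 ✓; ∠UDG = 42.30° ✓; |DG| = 21.40 ✓; ∠DGB = 94.80° ✓; |GB| = 31.10 ✗.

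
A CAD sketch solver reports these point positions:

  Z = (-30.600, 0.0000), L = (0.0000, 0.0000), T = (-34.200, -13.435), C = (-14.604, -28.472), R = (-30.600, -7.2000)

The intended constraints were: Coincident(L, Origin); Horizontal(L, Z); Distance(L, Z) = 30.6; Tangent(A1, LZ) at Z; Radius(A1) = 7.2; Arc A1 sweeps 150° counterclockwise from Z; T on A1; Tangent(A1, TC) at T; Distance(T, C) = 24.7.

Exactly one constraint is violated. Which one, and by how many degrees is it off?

Tangent(A1, TC) at T — off by 7.50°.

L = (0.00, 0.00) ✓; L.y = 0.00, Z.y = 0.00 ✓; |LZ| = 30.60 ✓; ∠(RZ, ZL) = 90.00° ✓; |RZ| = 7.200 ✓; bearing(R→T) − bearing(R→Z) = 150.0° ✓; |RT| = 7.200 ✓; ∠(RT, TC) = 97.50° ✗; |TC| = 24.70 ✓.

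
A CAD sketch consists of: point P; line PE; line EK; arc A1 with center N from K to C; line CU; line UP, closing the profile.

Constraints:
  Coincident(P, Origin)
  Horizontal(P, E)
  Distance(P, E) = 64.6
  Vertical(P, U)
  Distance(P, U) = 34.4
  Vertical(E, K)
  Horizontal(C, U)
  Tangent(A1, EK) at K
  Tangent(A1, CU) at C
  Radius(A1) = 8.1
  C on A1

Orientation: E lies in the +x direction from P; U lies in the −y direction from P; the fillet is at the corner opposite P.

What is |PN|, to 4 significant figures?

62.32

P is at the origin; PE is horizontal with |PE| = 64.6 and E on the +x side, so E = (64.60, 0.000). P and U share the same x with |PU| = 34.4 and U on the −y side, so U = (0.000, -34.40). The virtual corner opposite P is at (64.60, -34.40). Tangency of A1 to EK means the radius NK is perpendicular to EK and tangency of A1 to CU means the radius NC is perpendicular to CU, with radius 8.1, so the center N sits 8.1 in from both sides at N = (56.50, -26.30). Then |PN| = |N − P| = 62.32.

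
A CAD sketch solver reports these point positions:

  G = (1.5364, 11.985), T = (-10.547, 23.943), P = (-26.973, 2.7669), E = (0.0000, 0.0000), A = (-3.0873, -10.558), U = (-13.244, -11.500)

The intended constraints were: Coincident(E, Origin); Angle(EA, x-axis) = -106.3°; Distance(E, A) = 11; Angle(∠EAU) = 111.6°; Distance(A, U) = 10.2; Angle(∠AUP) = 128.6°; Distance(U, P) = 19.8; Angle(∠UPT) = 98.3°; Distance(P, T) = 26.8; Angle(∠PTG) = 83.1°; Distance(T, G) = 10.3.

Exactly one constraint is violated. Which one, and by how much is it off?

Distance(T, G) = 10.3 — off by 6.70.

E = (0.00, 0.00) ✓; EA at -106.3° ✓; |EA| = 11.00 ✓; ∠EAU = 111.6° ✓; |AU| = 10.20 ✓; ∠AUP = 128.6° ✓; |UP| = 19.80 ✓; ∠UPT = 98.30° ✓; |PT| = 26.80 ✓; ∠PTG = 83.10° ✓; |TG| = 17.00 ✗.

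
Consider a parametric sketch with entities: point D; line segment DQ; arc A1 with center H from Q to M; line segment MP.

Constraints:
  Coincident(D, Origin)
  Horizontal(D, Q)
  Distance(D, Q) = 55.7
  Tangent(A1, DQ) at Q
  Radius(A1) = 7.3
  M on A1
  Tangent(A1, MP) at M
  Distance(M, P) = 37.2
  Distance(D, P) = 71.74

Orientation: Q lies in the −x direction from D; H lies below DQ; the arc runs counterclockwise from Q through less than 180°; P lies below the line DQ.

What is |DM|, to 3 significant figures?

63.5

D is at the origin; D and Q share the same y with |DQ| = 55.7 and Q on the −x side, so Q = (-55.7, 0.00). Tangency of A1 to DQ means the radius HQ is perpendicular to DQ, so H = Q + (0, -7.3) = (-55.7, -7.30). Since HM ⟂ MP (tangency), |HP| = √(7.3² + 37.2²) = 37.9 regardless of where M sits on A1. So P lies on both circle(D, 71.74) and circle(H, 37.9); the below-DQ intersection is P = (-55.7, -45.2). M is the foot of the tangent from P: M = (-62.9, -8.71).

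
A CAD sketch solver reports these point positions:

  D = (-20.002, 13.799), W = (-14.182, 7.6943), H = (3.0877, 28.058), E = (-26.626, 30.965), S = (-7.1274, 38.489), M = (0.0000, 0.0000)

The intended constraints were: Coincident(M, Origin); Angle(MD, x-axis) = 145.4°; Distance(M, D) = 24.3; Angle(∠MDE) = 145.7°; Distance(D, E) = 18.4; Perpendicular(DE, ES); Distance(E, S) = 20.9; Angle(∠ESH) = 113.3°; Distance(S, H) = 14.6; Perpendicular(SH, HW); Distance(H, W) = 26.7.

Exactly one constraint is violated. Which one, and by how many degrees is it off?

Perpendicular(SH, HW) — off by 5.30°.

M = (0.00, 0.00) ✓; MD at 145.4° ✓; |MD| = 24.30 ✓; ∠MDE = 145.7° ✓; |DE| = 18.40 ✓; ∠(DE, ES) = 90.00° ✓; |ES| = 20.90 ✓; ∠ESH = 113.3° ✓; |SH| = 14.60 ✓; ∠(SH, HW) = 84.70° ✗; |HW| = 26.70 ✓.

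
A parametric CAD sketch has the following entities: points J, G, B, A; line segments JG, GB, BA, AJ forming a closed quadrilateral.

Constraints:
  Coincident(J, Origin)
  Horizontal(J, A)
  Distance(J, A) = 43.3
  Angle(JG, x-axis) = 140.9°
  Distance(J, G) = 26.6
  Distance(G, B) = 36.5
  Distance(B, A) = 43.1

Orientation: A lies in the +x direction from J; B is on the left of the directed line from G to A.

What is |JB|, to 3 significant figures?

33.4

Checks: |GB| = 36.50 ✓; |BA| = 43.10 ✓.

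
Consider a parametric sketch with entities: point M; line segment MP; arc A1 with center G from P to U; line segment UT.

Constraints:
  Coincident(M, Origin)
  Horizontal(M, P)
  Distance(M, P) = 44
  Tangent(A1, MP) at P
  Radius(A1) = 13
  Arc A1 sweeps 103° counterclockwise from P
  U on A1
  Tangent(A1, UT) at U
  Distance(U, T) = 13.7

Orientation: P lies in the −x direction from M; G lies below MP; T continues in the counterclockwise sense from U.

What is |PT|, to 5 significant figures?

30.803

M is at the origin; MP is horizontal with |MP| = 44.0 and P on the −x side, so P = (-44.000, 0.0000). A1 meets MP tangentially, so GP is at right angles to MP, so G = P + (0, -13) = (-44.000, -13.000). On A1, P sits at bearing 90° from G; a 103° counterclockwise sweep puts U at bearing 193°, so U = G + 13.0·(cos 193°, sin 193°) = (-56.667, -15.924). Since A1 is tangent to UT there, GU ⟂ UT, so UT runs along (−sin 193°, cos 193°); with |UT| = 13.7, T = (-53.585, -29.273). Then |PT| = |T − P| = 30.803.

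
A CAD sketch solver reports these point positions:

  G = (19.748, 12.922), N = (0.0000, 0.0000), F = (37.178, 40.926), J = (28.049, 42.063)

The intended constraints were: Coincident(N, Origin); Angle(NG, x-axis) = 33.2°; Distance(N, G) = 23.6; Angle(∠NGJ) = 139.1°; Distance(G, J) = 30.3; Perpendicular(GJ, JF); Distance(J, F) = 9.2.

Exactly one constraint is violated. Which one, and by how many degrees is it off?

Perpendicular(GJ, JF) — off by 8.80°.

N = (0.00, 0.00) ✓; NG at 33.20° ✓; |NG| = 23.60 ✓; ∠NGJ = 139.1° ✓; |GJ| = 30.30 ✓; ∠(GJ, JF) = 81.20° ✗; |JF| = 9.200 ✓.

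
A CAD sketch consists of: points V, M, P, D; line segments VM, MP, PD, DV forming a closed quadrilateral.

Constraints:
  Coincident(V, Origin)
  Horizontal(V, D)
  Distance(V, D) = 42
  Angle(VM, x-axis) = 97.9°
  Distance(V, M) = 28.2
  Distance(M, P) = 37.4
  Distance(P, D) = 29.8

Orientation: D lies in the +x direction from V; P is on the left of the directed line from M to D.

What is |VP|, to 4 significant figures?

44.04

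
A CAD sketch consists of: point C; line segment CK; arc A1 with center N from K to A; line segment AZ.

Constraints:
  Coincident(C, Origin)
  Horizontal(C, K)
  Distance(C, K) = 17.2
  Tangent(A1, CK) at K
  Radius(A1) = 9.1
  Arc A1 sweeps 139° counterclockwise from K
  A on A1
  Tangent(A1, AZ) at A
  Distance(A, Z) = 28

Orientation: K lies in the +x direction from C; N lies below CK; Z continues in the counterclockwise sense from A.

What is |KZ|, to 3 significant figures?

37.5

C is at the origin; CK is horizontal with |CK| = 17.2 and K on the +x side, so K = (17.2, 0.00). Tangency of A1 to CK means the radius NK is perpendicular to CK, so N = K + (0, -9.1) = (17.2, -9.10). On A1, K sits at bearing 90° from N; a 139° counterclockwise sweep puts A at bearing 229°, so A = N + 9.1·(cos 229°, sin 229°) = (11.2, -16.0). Since A1 is tangent to AZ there, NA ⟂ AZ, so AZ runs along (−sin 229°, cos 229°); with |AZ| = 28.0, Z = (32.4, -34.3). Then |KZ| = |Z − K| = 37.5.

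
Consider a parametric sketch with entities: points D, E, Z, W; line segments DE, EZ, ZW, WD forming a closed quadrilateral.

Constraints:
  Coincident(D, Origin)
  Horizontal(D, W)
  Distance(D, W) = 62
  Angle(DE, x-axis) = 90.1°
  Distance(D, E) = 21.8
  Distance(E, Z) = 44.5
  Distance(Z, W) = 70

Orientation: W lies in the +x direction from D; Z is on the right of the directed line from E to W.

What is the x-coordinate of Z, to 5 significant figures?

-4.2865

Checks: |EZ| = 44.50 ✓; |ZW| = 70.00 ✓.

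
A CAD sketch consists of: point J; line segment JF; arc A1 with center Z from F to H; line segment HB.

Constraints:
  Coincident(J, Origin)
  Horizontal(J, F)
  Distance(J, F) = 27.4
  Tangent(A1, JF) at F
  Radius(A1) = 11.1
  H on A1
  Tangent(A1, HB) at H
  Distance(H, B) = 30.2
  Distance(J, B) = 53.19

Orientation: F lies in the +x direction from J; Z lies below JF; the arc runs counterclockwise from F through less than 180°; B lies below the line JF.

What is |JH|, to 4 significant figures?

23.82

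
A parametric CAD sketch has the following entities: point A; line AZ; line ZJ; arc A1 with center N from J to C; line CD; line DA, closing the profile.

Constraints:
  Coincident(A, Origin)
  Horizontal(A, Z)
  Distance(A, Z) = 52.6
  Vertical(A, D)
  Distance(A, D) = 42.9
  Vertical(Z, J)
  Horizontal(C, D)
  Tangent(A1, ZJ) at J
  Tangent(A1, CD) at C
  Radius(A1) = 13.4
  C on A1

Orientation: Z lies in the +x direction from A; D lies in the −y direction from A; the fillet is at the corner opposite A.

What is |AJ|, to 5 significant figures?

60.308

A is at the origin; A and Z share the same y with |AZ| = 52.6 and Z on the +x side, so Z = (52.600, 0.0000). A and D share the same x with |AD| = 42.9 and D on the −y side, so D = (0.0000, -42.900). The virtual corner opposite A is at (52.600, -42.900). Since A1 is tangent to ZJ there, NJ ⟂ ZJ and since A1 is tangent to CD there, NC ⟂ CD, with radius 13.4, so the center N sits 13.4 in from both sides at N = (39.200, -29.500). That places the tangent points at J = (52.600, -29.500) on ZJ and C = (39.200, -42.900) on CD. Then |AJ| = |J − A| = 60.308.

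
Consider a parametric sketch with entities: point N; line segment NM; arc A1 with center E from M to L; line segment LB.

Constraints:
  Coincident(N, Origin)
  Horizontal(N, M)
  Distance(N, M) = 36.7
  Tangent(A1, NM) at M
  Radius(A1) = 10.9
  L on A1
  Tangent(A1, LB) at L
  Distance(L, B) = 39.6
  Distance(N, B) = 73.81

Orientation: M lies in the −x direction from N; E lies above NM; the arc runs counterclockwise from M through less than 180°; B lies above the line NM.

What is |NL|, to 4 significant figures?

34.58

N is at the origin; N and M share the same y with |NM| = 36.7 and M on the −x side, so M = (-36.70, 0.000). A1 meets NM tangentially, so EM is at right angles to NM, so E = M + (0, 10.9) = (-36.70, 10.90). Since EL ⟂ LB (tangency), |EB| = √(10.9² + 39.6²) = 41.07 regardless of where L sits on A1. So B lies on both circle(N, 73.81) and circle(E, 41.07); the above-NM intersection is B = (-57.44, 46.35). L is the foot of the tangent from B: L = (-29.09, 18.70).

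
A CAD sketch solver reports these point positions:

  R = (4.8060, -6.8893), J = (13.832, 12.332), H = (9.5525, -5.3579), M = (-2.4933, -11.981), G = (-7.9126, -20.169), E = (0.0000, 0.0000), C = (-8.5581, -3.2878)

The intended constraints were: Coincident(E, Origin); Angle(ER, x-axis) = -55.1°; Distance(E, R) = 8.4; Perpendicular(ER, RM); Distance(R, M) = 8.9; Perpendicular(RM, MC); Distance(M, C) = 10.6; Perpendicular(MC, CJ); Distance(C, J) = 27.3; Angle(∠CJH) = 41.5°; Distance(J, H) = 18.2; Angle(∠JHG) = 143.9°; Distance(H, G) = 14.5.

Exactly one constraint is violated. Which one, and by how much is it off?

Distance(H, G) = 14.5 — off by 8.40.

E = (0.00, 0.00) ✓; ER at -55.10° ✓; |ER| = 8.400 ✓; ∠(ER, RM) = 90.00° ✓; |RM| = 8.900 ✓; ∠(RM, MC) = 90.00° ✓; |MC| = 10.60 ✓; ∠(MC, CJ) = 90.00° ✓; |CJ| = 27.30 ✓; ∠CJH = 41.50° ✓; |JH| = 18.20 ✓; ∠JHG = 143.9° ✓; |HG| = 22.90 ✗.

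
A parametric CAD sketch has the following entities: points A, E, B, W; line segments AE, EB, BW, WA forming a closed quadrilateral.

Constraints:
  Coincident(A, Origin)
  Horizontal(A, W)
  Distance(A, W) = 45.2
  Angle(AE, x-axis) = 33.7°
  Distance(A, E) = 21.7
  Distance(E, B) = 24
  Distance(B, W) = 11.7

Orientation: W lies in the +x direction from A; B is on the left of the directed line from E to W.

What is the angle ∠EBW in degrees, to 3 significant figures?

108°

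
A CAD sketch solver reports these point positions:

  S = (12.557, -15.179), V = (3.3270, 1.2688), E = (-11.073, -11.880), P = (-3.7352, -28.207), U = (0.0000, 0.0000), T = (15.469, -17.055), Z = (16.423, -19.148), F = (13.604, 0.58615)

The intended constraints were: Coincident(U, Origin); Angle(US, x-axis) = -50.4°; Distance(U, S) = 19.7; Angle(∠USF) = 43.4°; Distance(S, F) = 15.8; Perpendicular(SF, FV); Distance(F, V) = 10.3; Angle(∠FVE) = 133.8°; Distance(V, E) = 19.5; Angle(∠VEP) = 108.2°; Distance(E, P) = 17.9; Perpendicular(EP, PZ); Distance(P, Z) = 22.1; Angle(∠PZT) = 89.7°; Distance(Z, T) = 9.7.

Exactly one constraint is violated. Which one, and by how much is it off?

Distance(Z, T) = 9.7 — off by 7.40.

U = (0.00, 0.00) ✓; US at -50.40° ✓; |US| = 19.70 ✓; ∠USF = 43.40° ✓; |SF| = 15.80 ✓; ∠(SF, FV) = 90.00° ✓; |FV| = 10.30 ✓; ∠FVE = 133.8° ✓; |VE| = 19.50 ✓; ∠VEP = 108.2° ✓; |EP| = 17.90 ✓; ∠(EP, PZ) = 90.00° ✓; |PZ| = 22.10 ✓; ∠PZT = 89.70° ✓; |ZT| = 2.300 ✗.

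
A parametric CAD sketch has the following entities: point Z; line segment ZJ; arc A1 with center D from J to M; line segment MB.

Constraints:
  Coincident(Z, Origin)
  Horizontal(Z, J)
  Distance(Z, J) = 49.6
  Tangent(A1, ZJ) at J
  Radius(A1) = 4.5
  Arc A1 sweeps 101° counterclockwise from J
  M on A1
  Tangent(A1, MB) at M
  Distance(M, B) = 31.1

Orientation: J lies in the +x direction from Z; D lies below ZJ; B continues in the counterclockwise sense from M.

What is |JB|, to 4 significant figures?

35.92

Z is at the origin; ZJ is horizontal with |ZJ| = 49.6 and J on the +x side, so J = (49.60, 0.000). A1 meets ZJ tangentially, so DJ is at right angles to ZJ, so D = J + (0, -4.5) = (49.60, -4.500). On A1, J sits at bearing 90° from D; a 101° counterclockwise sweep puts M at bearing 191°, so M = D + 4.5·(cos 191°, sin 191°) = (45.18, -5.359). Since A1 is tangent to MB there, DM ⟂ MB, so MB runs along (−sin 191°, cos 191°); with |MB| = 31.1, B = (51.12, -35.89). Then |JB| = |B − J| = 35.92.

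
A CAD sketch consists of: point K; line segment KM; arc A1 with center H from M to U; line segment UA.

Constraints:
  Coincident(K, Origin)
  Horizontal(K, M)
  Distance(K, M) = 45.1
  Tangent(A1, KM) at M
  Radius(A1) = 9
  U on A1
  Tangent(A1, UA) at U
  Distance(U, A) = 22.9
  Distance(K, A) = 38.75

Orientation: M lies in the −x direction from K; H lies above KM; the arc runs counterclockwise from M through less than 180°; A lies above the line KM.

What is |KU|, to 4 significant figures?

37.20

Checks: ∠(HM, MK) = 90.00° ✓; |HM| = 9.000 ✓; |HU| = 9.000 ✓; ∠(HU, UA) = 90.00° ✓; |UA| = 22.90 ✓; |KA| = 38.75 ✓.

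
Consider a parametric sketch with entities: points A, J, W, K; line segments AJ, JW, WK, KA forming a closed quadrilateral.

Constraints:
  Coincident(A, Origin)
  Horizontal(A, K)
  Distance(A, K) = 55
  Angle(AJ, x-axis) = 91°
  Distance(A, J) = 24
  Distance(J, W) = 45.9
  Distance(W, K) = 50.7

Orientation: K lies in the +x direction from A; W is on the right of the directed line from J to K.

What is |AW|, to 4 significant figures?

22.75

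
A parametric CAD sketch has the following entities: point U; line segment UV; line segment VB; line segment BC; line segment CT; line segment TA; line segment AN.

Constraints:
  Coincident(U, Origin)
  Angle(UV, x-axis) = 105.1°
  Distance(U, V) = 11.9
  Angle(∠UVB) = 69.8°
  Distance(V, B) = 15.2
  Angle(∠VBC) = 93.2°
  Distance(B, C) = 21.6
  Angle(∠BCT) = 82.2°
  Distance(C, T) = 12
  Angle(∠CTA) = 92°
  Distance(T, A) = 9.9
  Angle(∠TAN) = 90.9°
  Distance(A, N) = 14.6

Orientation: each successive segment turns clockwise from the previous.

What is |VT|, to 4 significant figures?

21.08

U is at the origin; UV runs at 105.1° with length 11.9, so V = (-3.100, 11.49). ∠UVB = 69.8° gives VB at -5.100° from the x-axis; with |VB| = 15.2, B = (12.04, 10.14). ∠VBC = 93.2° gives BC at -91.90° from the x-axis; with |BC| = 21.6, C = (11.32, -11.45). ∠BCT = 82.2° gives CT at 170.3° from the x-axis; with |CT| = 12.0, T = (-0.5048, -9.428). Then |VT| = |T − V| = 21.08.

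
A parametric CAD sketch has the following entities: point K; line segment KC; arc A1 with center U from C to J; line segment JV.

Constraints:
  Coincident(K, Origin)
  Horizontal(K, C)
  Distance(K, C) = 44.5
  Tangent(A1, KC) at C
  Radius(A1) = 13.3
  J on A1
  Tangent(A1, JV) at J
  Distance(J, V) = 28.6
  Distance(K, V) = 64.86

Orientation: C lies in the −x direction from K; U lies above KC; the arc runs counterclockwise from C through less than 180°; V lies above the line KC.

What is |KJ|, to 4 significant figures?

38.42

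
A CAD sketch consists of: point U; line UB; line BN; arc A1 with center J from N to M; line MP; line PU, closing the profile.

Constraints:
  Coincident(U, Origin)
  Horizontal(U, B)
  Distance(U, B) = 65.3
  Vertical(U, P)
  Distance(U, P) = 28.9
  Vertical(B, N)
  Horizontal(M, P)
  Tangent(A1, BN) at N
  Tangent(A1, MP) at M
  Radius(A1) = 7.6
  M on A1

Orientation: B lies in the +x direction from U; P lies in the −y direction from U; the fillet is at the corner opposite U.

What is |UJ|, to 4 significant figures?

61.51

U is at the origin; UB is horizontal with |UB| = 65.3 and B on the +x side, so B = (65.30, 0.000). U and P share the same x with |UP| = 28.9 and P on the −y side, so P = (0.000, -28.90). The virtual corner opposite U is at (65.30, -28.90). A1 meets BN tangentially, so JN is at right angles to BN and the tangent condition forces JM to be normal to MP, with radius 7.6, so the center J sits 7.6 in from both sides at J = (57.70, -21.30). Then |UJ| = |J − U| = 61.51.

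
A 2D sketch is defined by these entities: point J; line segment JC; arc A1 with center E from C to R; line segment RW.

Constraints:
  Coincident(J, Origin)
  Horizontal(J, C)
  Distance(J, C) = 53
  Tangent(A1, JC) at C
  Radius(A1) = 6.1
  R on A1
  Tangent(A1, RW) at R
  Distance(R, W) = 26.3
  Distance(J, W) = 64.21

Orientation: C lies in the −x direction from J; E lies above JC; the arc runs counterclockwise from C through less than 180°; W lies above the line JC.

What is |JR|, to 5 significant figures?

47.843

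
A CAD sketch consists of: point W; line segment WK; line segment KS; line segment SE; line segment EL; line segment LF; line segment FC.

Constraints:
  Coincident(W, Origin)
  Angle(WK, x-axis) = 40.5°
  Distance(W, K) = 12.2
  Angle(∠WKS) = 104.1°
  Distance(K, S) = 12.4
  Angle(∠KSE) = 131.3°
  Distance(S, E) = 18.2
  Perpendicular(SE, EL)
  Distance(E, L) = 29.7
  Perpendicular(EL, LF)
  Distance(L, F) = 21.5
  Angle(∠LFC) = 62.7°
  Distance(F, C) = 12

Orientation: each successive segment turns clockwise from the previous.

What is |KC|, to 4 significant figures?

14.23

W is at the origin; WK runs at 40.5° with length 12.2, so K = (9.277, 7.923). ∠WKS = 104.1° gives KS at -35.40° from the x-axis; with |KS| = 12.4, S = (19.38, 0.7402). ∠KSE = 131.3° gives SE at -84.10° from the x-axis; with |SE| = 18.2, E = (21.26, -17.36). SE ⟂ EL, so EL runs at -174.1°; with |EL| = 29.7, L = (-8.287, -20.42). EL is perpendicular to LF, so LF runs at 95.90°; with |LF| = 21.5, F = (-10.50, 0.9698). ∠LFC = 62.7° gives FC at -21.40° from the x-axis; with |FC| = 12.0, C = (0.6753, -3.409). Then |KC| = |C − K| = 14.23.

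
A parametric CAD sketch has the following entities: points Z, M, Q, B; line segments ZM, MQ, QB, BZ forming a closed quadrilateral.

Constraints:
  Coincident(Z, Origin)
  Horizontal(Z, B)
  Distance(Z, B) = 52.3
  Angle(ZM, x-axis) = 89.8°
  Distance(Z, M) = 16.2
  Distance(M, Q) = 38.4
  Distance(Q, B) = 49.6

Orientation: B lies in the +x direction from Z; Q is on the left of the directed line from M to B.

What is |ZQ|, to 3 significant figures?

51.1

Checks: |MQ| = 38.40 ✓; |QB| = 49.60 ✓.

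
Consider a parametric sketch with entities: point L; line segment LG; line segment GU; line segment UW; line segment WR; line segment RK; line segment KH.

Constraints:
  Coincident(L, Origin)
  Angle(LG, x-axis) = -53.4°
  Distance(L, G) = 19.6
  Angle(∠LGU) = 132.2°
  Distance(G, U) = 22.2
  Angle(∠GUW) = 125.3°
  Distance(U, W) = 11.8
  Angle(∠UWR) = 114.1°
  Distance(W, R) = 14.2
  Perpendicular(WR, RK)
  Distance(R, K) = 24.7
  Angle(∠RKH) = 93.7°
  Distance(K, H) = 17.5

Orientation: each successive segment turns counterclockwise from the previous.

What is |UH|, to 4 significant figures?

15.14

L is at the origin; LG runs at -53.4° with length 19.6, so G = (11.69, -15.74). ∠LGU = 132.2° gives GU at -5.600° from the x-axis; with |GU| = 22.2, U = (33.78, -17.90). ∠GUW = 125.3° gives UW at 49.10° from the x-axis; with |UW| = 11.8, W = (41.51, -8.982). ∠UWR = 114.1° gives WR at 115.0° from the x-axis; with |WR| = 14.2, R = (35.50, 3.887). WR ⟂ RK, so RK runs at -155.0°; with |RK| = 24.7, K = (13.12, -6.552). ∠RKH = 93.7° gives KH at -68.70° from the x-axis; with |KH| = 17.5, H = (19.48, -22.86). Then |UH| = |H − U| = 15.14.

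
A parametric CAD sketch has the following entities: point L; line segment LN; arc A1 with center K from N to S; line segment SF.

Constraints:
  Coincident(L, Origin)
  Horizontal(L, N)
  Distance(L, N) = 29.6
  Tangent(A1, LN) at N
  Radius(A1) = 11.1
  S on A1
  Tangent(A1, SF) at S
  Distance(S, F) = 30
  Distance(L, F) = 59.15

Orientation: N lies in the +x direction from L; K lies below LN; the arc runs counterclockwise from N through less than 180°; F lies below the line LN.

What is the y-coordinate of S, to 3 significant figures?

-19.2

L is at the origin; LN is horizontal with |LN| = 29.6 and N on the +x side, so N = (29.6, 0.00). Since A1 is tangent to LN there, KN ⟂ LN, so K = N + (0, -11.1) = (29.6, -11.1). Since KS ⟂ SF (tangency), |KF| = √(11.1² + 30.0²) = 32.0 regardless of where S sits on A1. So F lies on both circle(L, 59.15) and circle(K, 32.0); the below-LN intersection is F = (43.8, -39.8). S is the foot of the tangent from F: S = (22.0, -19.2).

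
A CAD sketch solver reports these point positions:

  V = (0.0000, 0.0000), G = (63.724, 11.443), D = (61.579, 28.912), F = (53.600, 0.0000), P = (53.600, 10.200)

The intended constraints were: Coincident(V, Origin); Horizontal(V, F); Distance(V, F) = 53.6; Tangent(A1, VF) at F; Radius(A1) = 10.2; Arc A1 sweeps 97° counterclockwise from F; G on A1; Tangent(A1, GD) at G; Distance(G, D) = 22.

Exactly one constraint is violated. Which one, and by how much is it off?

Distance(G, D) = 22 — off by 4.40.

V = (0.00, 0.00) ✓; V.y = 0.00, F.y = 0.00 ✓; |VF| = 53.60 ✓; ∠(PF, FV) = 90.00° ✓; |PF| = 10.20 ✓; bearing(P→G) − bearing(P→F) = 97.00° ✓; |PG| = 10.20 ✓; ∠(PG, GD) = 90.00° ✓; |GD| = 17.60 ✗.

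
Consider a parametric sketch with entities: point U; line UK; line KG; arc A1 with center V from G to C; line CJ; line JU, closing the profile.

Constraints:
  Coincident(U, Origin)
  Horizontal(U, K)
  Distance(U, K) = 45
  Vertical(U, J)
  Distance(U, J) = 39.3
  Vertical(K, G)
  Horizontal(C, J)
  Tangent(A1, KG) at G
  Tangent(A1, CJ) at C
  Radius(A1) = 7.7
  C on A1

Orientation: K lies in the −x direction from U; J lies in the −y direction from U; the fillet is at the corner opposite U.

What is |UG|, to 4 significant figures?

54.99

U is at the origin; U and K share the same y with |UK| = 45.0 and K on the −x side, so K = (-45.00, 0.000). U and J share the same x with |UJ| = 39.3 and J on the −y side, so J = (0.000, -39.30). The virtual corner opposite U is at (-45.00, -39.30). Tangency of A1 to KG means the radius VG is perpendicular to KG and since A1 is tangent to CJ there, VC ⟂ CJ, with radius 7.7, so the center V sits 7.7 in from both sides at V = (-37.30, -31.60). That places the tangent points at G = (-45.00, -31.60) on KG and C = (-37.30, -39.30) on CJ. Then |UG| = |G − U| = 54.99.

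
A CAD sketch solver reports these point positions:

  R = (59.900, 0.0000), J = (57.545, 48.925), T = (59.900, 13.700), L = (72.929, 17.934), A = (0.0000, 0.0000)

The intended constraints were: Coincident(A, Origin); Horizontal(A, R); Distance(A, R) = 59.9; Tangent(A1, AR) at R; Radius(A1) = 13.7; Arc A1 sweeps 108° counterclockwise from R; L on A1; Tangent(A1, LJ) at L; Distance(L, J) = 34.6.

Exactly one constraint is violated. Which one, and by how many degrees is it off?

Tangent(A1, LJ) at L — off by 8.40°.

A = (0.00, 0.00) ✓; A.y = 0.00, R.y = 0.00 ✓; |AR| = 59.90 ✓; ∠(TR, RA) = 90.00° ✓; |TR| = 13.70 ✓; bearing(T→L) − bearing(T→R) = 108.0° ✓; |TL| = 13.70 ✓; ∠(TL, LJ) = 81.60° ✗; |LJ| = 34.60 ✓.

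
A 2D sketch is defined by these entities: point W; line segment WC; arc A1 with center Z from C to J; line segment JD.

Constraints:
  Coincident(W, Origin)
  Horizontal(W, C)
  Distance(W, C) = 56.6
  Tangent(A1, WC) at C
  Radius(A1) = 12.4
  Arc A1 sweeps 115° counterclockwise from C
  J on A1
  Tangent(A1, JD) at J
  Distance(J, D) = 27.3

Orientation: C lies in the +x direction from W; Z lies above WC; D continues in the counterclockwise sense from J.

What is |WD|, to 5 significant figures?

70.470

On A1, C sits at bearing -90° from Z; a 115° counterclockwise sweep puts J at bearing 25°, so J = Z + 12.4·(cos 25°, sin 25°) = (67.838, 17.640). Since A1 is tangent to JD there, ZJ ⟂ JD, so JD runs along (−sin 25°, cos 25°); with |JD| = 27.3, D = (56.301, 42.383). Then |WD| = |D − W| = 70.470.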